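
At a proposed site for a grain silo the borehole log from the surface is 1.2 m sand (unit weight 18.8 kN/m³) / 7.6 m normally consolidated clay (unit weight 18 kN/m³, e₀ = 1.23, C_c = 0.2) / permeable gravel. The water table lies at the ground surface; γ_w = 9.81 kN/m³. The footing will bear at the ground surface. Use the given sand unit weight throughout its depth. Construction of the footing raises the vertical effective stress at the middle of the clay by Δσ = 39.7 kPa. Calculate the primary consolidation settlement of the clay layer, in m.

Mid-depth of clay below the ground surface: z = 1.2 + 7.6/2 = 5 m.
Total vertical stress at mid-clay: σ_v = 18.8×1.2 + 18×3.8 = 90.96 kPa.
Pore pressure: u = 9.81×(5 − 0) = 49.05 kPa.
Initial effective stress: σ'_0 = σ_v − u = 90.96 − 49.05 = 41.91 kPa.
Final effective stress: σ'_f = σ'_0 + Δσ = 41.91 + 39.7 = 81.61 kPa.
Normally consolidated clay, so the full stress increment lies on the virgin compression line:
S_c = C_c·H/(1+e₀)·log₁₀(σ'_f/σ'_0) = 0.2×7.6/(1+1.23)×log₁₀(81.61/41.91)
    = 0.68161 × 0.28943 = 0.1973 m

S_c ≈ 0.197 m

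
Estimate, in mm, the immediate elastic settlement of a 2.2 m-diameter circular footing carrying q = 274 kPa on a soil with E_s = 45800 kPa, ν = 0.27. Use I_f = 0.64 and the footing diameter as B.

S_e ≈ 7.81 mm

Immediate (elastic) settlement: S_e = q·B·(1−ν²)/E_s · I_f.
S_e = 274 × 2.2 × (1 − 0.27²) / 45800 × 0.64
    = 274 × 2.2 × 0.9271 / 45800 × 0.64
    = 0.007809 m = 7.809 mm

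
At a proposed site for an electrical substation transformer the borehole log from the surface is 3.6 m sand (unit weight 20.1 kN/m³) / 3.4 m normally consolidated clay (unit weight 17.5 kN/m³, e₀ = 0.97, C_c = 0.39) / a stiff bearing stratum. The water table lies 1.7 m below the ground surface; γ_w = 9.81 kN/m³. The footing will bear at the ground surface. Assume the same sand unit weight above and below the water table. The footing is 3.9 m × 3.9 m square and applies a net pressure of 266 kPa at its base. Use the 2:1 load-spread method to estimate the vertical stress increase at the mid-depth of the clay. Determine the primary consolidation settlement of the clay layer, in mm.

S_c ≈ 158 mm

Mid-depth of clay below the ground surface: z = 3.6 + 3.4/2 = 5.3 m.
Total vertical stress at mid-clay: σ_v = 20.1×3.6 + 17.5×1.7 = 102.11 kPa.
Pore pressure: u = 9.81×(5.3 − 1.7) = 35.316 kPa.
Initial effective stress: σ'_0 = σ_v − u = 102.11 − 35.316 = 66.794 kPa.
Stress increase at mid-clay by the 2:1 spreading method:
Δσ = qBL/((B+z)(L+z)) = 266×3.9×3.9/((3.9+5.3)(3.9+5.3)) = 47.801 kPa
Final effective stress: σ'_f = σ'_0 + Δσ = 66.794 + 47.801 = 114.59 kPa.
Normally consolidated clay, so the full stress increment lies on the virgin compression line:
S_c = C_c·H/(1+e₀)·log₁₀(σ'_f/σ'_0) = 0.39×3.4/(1+0.97)×log₁₀(114.59/66.794)
    = 0.6731 × 0.23441 = 0.1578 m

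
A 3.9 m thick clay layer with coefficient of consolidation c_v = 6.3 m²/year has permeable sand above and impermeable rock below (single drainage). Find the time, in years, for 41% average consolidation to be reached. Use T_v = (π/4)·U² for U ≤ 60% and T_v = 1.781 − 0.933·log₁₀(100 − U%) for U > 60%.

Drainage path length: H_d = H = 3.9 m (single drainage).
U ≤ 60%: T_v = (π/4)·U² = (π/4)×0.41² = 0.13203.
t = T_v·H_d²/c_v = 0.13203×3.9²/6.3 = 0.3188 years.

t ≈ 0.319 years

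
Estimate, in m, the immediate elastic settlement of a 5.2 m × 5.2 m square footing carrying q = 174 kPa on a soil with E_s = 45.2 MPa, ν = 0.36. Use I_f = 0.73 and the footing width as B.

S_e ≈ 0.0127 m

Immediate (elastic) settlement: S_e = q·B·(1−ν²)/E_s · I_f.
E_s = 45.2 MPa = 45200 kPa.
S_e = 174 × 5.2 × (1 − 0.36²) / 45200 × 0.73
    = 174 × 5.2 × 0.8704 / 45200 × 0.73
    = 0.01272 m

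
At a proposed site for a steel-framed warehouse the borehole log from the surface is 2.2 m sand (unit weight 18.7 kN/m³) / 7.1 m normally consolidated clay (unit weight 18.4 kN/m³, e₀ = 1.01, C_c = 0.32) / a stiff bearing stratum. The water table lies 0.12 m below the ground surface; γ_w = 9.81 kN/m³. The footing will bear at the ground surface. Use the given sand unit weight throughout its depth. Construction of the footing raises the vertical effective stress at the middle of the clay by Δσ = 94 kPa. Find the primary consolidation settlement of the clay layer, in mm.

S_c ≈ 511 mm

Mid-depth of clay below the ground surface: z = 2.2 + 7.1/2 = 5.75 m.
Total vertical stress at mid-clay: σ_v = 18.7×2.2 + 18.4×3.55 = 106.46 kPa.
Pore pressure: u = 9.81×(5.75 − 0.12) = 55.23 kPa.
Initial effective stress: σ'_0 = σ_v − u = 106.46 − 55.23 = 51.23 kPa.
Final effective stress: σ'_f = σ'_0 + Δσ = 51.23 + 94 = 145.23 kPa.
Normally consolidated clay, so the full stress increment lies on the virgin compression line:
S_c = C_c·H/(1+e₀)·log₁₀(σ'_f/σ'_0) = 0.32×7.1/(1+1.01)×log₁₀(145.23/51.23)
    = 1.1303 × 0.45253 = 0.5115 m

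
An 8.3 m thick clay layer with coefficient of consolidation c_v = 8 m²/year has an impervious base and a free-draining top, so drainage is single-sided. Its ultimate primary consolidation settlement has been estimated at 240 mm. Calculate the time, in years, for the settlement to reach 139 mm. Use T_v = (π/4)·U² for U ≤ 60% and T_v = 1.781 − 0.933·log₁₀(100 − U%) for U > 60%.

Drainage path length: H_d = H = 8.3 m (single drainage).
U = S(t)/S_ult = 139/240 = 0.5792.
U ≤ 60%: T_v = (π/4)·U² = (π/4)×0.57917² = 0.26345.
t = T_v·H_d²/c_v = 0.26345×8.3²/8 = 2.269 years.

t ≈ 2.27 years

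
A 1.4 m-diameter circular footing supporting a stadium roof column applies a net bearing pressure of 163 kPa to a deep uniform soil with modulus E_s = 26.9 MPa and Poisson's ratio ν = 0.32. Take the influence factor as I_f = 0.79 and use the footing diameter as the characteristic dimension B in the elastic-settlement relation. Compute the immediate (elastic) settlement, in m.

Immediate (elastic) settlement: S_e = q·B·(1−ν²)/E_s · I_f.
E_s = 26.9 MPa = 26900 kPa.
S_e = 163 × 1.4 × (1 − 0.32²) / 26900 × 0.79
    = 163 × 1.4 × 0.8976 / 26900 × 0.79
    = 0.006016 m

S_e ≈ 0.00602 m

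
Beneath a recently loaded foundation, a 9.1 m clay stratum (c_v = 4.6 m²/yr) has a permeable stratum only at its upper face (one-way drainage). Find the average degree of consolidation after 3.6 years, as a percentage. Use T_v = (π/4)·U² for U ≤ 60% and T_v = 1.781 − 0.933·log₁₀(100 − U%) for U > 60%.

Drainage path length: H_d = H = 9.1 m (single drainage).
T_v = c_v·t/H_d² = 4.6×3.6/9.1² = 0.19998.
T_v = 0.19998 corresponds to the U ≤ 60% branch:
U = √(4T_v/π) = 0.5046

U ≈ 50.5 %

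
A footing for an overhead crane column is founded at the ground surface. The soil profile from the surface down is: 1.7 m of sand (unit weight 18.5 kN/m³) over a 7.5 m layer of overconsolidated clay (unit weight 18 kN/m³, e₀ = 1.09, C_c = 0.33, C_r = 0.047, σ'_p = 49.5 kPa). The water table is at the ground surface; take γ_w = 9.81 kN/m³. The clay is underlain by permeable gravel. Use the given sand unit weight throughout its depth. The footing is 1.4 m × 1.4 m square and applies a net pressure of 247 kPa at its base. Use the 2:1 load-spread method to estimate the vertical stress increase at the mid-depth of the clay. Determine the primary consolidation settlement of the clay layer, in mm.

Mid-depth of clay below the ground surface: z = 1.7 + 7.5/2 = 5.45 m.
Total vertical stress at mid-clay: σ_v = 18.5×1.7 + 18×3.75 = 98.95 kPa.
Pore pressure: u = 9.81×(5.45 − 0) = 53.465 kPa.
Initial effective stress: σ'_0 = σ_v − u = 98.95 − 53.465 = 45.485 kPa.
Stress increase at mid-clay by the 2:1 spreading method:
Δσ = qBL/((B+z)(L+z)) = 247×1.4×1.4/((1.4+5.45)(1.4+5.45)) = 10.317 kPa
Final effective stress: σ'_f = 45.485 + 10.317 = 55.802 kPa.
σ'_f = 55.802 > σ'_p = 49.5 kPa, so the stress path crosses the preconsolidation pressure — recompression up to σ'_p, then virgin compression beyond:
S_c = H/(1+e₀)·[C_r·log₁₀(σ'_p/σ'_0) + C_c·log₁₀(σ'_f/σ'_p)]
    = 7.5/2.09 × [0.047×log₁₀(49.5/45.485) + 0.33×log₁₀(55.802/49.5)]
    = 3.5885 × [0.0017266 + 0.017175] = 0.06783 m

S_c ≈ 67.8 mm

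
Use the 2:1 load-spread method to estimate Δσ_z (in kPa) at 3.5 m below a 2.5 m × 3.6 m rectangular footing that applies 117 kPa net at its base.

By the 2:1 method the load spreads at 1 horizontal : 2 vertical, so at depth z the loaded area has grown by z in each plan dimension:
Δσ = qBL/((B+z)(L+z)) = 117×2.5×3.6/((2.5+3.5)(3.6+3.5)) = 24.718 kPa

Δσ_z ≈ 24.7 kPa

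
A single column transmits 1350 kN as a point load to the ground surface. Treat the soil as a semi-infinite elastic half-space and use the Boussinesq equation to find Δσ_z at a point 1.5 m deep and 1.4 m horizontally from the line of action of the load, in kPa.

Boussinesq vertical stress below a point load on an elastic half-space:
Δσ_z = 3P/(2πz²) · [1 + (r/z)²]^(−5/2)
r/z = 1.4/1.5 = 0.93333; [1+(r/z)²]^(−5/2) = 0.20881.
Δσ_z = 3×1350/(2π×1.5²) × 0.20881 = 286.48 × 0.20881 = 59.82 kPa

Δσ_z ≈ 59.8 kPa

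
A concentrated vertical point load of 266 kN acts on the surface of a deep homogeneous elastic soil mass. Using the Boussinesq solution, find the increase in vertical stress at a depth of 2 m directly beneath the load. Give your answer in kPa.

Δσ_z ≈ 31.8 kPa

Boussinesq vertical stress below a point load on an elastic half-space:
Δσ_z = 3P/(2πz²) · [1 + (r/z)²]^(−5/2)
r/z = 0/2 = 0; [1+(r/z)²]^(−5/2) = 1.
Δσ_z = 3×266/(2π×2²) × 1 = 31.751 × 1 = 31.75 kPa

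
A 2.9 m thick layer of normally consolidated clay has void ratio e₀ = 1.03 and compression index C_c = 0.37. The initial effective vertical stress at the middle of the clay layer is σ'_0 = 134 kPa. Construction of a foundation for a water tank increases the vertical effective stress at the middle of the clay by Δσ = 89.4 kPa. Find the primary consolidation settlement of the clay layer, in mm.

S_c ≈ 117 mm

Final effective stress: σ'_f = σ'_0 + Δσ = 134 + 89.4 = 223.4 kPa.
Normally consolidated clay, so the full stress increment lies on the virgin compression line:
S_c = C_c·H/(1+e₀)·log₁₀(σ'_f/σ'_0) = 0.37×2.9/(1+1.03)×log₁₀(223.4/134)
    = 0.52857 × 0.22198 = 0.1173 m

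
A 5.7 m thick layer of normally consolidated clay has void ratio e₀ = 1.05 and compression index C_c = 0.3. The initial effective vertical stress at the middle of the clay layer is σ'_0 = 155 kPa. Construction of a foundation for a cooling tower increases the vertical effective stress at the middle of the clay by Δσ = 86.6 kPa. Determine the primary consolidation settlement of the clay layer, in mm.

S_c ≈ 161 mm

Final effective stress: σ'_f = σ'_0 + Δσ = 155 + 86.6 = 241.6 kPa.
Normally consolidated clay, so the full stress increment lies on the virgin compression line:
S_c = C_c·H/(1+e₀)·log₁₀(σ'_f/σ'_0) = 0.3×5.7/(1+1.05)×log₁₀(241.6/155)
    = 0.83415 × 0.19277 = 0.1608 m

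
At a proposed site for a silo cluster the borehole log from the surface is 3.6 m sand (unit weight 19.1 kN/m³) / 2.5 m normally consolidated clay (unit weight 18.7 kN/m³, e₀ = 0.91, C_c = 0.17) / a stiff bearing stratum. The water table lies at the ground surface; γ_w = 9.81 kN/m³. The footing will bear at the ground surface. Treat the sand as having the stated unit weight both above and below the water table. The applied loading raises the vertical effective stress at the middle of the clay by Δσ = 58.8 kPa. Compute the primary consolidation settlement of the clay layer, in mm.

S_c ≈ 81.3 mm

Mid-depth of clay below the ground surface: z = 3.6 + 2.5/2 = 4.85 m.
Total vertical stress at mid-clay: σ_v = 19.1×3.6 + 18.7×1.25 = 92.135 kPa.
Pore pressure: u = 9.81×(4.85 − 0) = 47.578 kPa.
Initial effective stress: σ'_0 = σ_v − u = 92.135 − 47.578 = 44.557 kPa.
Final effective stress: σ'_f = σ'_0 + Δσ = 44.557 + 58.8 = 103.36 kPa.
Normally consolidated clay, so the full stress increment lies on the virgin compression line:
S_c = C_c·H/(1+e₀)·log₁₀(σ'_f/σ'_0) = 0.17×2.5/(1+0.91)×log₁₀(103.36/44.557)
    = 0.22251 × 0.36544 = 0.08131 m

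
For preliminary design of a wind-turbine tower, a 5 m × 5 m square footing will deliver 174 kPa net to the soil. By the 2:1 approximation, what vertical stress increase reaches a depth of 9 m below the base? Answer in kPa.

By the 2:1 method the load spreads at 1 horizontal : 2 vertical, so at depth z the loaded area has grown by z in each plan dimension:
Δσ = qBL/((B+z)(L+z)) = 174×5×5/((5+9)(5+9)) = 22.194 kPa

Δσ_z ≈ 22.2 kPa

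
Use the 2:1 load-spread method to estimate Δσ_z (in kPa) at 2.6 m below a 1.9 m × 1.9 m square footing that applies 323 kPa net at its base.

Δσ_z ≈ 57.6 kPa

By the 2:1 method the load spreads at 1 horizontal : 2 vertical, so at depth z the loaded area has grown by z in each plan dimension:
Δσ = qBL/((B+z)(L+z)) = 323×1.9×1.9/((1.9+2.6)(1.9+2.6)) = 57.582 kPa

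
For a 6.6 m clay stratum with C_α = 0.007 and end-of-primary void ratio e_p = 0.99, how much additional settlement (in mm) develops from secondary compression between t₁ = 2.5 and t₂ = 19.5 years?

S_s ≈ 20.7 mm

Secondary compression: S_s = C_α·H/(1+e_p)·log₁₀(t₂/t₁)
S_s = 0.007×6.6/(1+0.99)×log₁₀(19.5/2.5)
    = 0.02322 × 0.8921 = 0.02071 m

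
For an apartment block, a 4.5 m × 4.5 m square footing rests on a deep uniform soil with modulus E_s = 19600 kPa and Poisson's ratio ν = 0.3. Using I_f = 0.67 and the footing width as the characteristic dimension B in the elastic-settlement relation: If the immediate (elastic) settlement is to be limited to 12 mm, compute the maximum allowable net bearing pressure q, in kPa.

S_e = q·B·(1−ν²)/E_s · I_f  ⇒  q = S_e·E_s / (B·(1−ν²)·I_f).
q = 0.012 × 19600 / (4.5 × 0.91 × 0.67) = 85.73 kPa

q ≈ 85.7 kPa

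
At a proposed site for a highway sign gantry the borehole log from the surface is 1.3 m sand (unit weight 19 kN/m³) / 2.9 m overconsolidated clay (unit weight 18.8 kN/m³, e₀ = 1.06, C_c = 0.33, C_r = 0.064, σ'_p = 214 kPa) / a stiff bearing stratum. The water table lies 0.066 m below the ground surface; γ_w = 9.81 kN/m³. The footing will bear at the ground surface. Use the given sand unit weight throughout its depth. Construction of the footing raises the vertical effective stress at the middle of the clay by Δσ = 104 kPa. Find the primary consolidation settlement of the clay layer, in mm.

S_c ≈ 63.4 mm

Mid-depth of clay below the ground surface: z = 1.3 + 2.9/2 = 2.75 m.
Total vertical stress at mid-clay: σ_v = 19×1.3 + 18.8×1.45 = 51.96 kPa.
Pore pressure: u = 9.81×(2.75 − 0.066) = 26.33 kPa.
Initial effective stress: σ'_0 = σ_v − u = 51.96 − 26.33 = 25.63 kPa.
Final effective stress: σ'_f = 25.63 + 104 = 129.63 kPa.
σ'_f = 129.63 ≤ σ'_p = 214 kPa, so the clay remains overconsolidated and only the recompression index applies:
S_c = C_r·H/(1+e₀)·log₁₀(σ'_f/σ'_0) = 0.064×2.9/2.06×log₁₀(129.63/25.63)
    = 0.090099 × 0.70396 = 0.06343 m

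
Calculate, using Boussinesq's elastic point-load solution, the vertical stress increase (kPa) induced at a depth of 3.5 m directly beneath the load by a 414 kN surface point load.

Boussinesq vertical stress below a point load on an elastic half-space:
Δσ_z = 3P/(2πz²) · [1 + (r/z)²]^(−5/2)
r/z = 0/3.5 = 0; [1+(r/z)²]^(−5/2) = 1.
Δσ_z = 3×414/(2π×3.5²) × 1 = 16.136 × 1 = 16.14 kPa

Δσ_z ≈ 16.1 kPa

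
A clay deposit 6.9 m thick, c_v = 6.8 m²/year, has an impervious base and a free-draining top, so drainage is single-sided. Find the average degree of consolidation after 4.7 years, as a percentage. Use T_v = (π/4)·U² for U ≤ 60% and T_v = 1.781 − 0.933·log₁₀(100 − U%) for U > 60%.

Drainage path length: H_d = H = 6.9 m (single drainage).
T_v = c_v·t/H_d² = 6.8×4.7/6.9² = 0.67129.
T_v = 0.67129 corresponds to the U > 60% branch:
U = 1 − 10^((1.781 − T_v)/0.933)/100 = 0.8453

U ≈ 84.5 %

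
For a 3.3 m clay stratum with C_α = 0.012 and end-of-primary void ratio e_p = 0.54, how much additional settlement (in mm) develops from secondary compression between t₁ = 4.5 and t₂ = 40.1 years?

Secondary compression: S_s = C_α·H/(1+e_p)·log₁₀(t₂/t₁)
S_s = 0.012×3.3/(1+0.54)×log₁₀(40.1/4.5)
    = 0.02571 × 0.9499 = 0.02443 m

S_s ≈ 24.4 mm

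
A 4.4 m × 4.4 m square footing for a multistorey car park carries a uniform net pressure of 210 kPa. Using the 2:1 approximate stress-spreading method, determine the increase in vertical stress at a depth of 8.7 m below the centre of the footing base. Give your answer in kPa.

By the 2:1 method the load spreads at 1 horizontal : 2 vertical, so at depth z the loaded area has grown by z in each plan dimension:
Δσ = qBL/((B+z)(L+z)) = 210×4.4×4.4/((4.4+8.7)(4.4+8.7)) = 23.691 kPa

Δσ_z ≈ 23.7 kPa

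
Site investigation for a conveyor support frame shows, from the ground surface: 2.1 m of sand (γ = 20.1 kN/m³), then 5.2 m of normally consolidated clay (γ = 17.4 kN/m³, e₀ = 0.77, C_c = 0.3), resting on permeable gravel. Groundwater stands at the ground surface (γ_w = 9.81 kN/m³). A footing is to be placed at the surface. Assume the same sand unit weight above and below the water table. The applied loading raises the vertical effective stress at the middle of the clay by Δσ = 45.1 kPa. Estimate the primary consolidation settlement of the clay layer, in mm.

Mid-depth of clay below the ground surface: z = 2.1 + 5.2/2 = 4.7 m.
Total vertical stress at mid-clay: σ_v = 20.1×2.1 + 17.4×2.6 = 87.45 kPa.
Pore pressure: u = 9.81×(4.7 − 0) = 46.107 kPa.
Initial effective stress: σ'_0 = σ_v − u = 87.45 − 46.107 = 41.343 kPa.
Final effective stress: σ'_f = σ'_0 + Δσ = 41.343 + 45.1 = 86.443 kPa.
Normally consolidated clay, so the full stress increment lies on the virgin compression line:
S_c = C_c·H/(1+e₀)·log₁₀(σ'_f/σ'_0) = 0.3×5.2/(1+0.77)×log₁₀(86.443/41.343)
    = 0.88136 × 0.32033 = 0.2823 m

S_c ≈ 282 mm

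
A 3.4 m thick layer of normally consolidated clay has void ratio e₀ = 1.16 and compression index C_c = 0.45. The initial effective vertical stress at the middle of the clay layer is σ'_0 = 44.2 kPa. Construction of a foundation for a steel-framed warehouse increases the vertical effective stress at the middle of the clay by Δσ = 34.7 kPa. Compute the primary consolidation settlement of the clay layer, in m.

S_c ≈ 0.178 m

Final effective stress: σ'_f = σ'_0 + Δσ = 44.2 + 34.7 = 78.9 kPa.
Normally consolidated clay, so the full stress increment lies on the virgin compression line:
S_c = C_c·H/(1+e₀)·log₁₀(σ'_f/σ'_0) = 0.45×3.4/(1+1.16)×log₁₀(78.9/44.2)
    = 0.70833 × 0.25165 = 0.1783 m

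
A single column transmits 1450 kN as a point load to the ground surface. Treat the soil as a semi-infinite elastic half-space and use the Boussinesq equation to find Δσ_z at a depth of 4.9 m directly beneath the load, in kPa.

Boussinesq vertical stress below a point load on an elastic half-space:
Δσ_z = 3P/(2πz²) · [1 + (r/z)²]^(−5/2)
r/z = 0/4.9 = 0; [1+(r/z)²]^(−5/2) = 1.
Δσ_z = 3×1450/(2π×4.9²) × 1 = 28.835 × 1 = 28.84 kPa

Δσ_z ≈ 28.8 kPa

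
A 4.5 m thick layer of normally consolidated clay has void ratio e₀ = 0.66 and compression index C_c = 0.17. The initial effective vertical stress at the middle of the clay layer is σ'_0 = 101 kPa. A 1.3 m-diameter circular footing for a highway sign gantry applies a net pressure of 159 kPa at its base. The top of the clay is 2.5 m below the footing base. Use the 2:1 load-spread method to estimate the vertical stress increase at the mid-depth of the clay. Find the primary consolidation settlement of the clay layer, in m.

S_c ≈ 0.014 m

Mid-depth of clay below the footing base: z = 2.5 + 4.5/2 = 4.75 m.
Stress increase at mid-clay by the 2:1 spreading method:
Δσ ≈ qD²/(D+z)² = 159×1.3²/(1.3+4.75)² = 7.3413 kPa
Final effective stress: σ'_f = σ'_0 + Δσ = 101 + 7.3413 = 108.34 kPa.
Normally consolidated clay, so the full stress increment lies on the virgin compression line:
S_c = C_c·H/(1+e₀)·log₁₀(σ'_f/σ'_0) = 0.17×4.5/(1+0.66)×log₁₀(108.34/101)
    = 0.46084 × 0.030467 = 0.01404 m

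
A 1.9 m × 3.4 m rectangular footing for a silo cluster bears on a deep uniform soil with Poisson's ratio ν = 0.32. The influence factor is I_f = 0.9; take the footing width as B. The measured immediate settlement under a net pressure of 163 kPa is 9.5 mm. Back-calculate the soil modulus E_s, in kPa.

S_e = q·B·(1−ν²)/E_s · I_f  ⇒  E_s = q·B·(1−ν²)·I_f / S_e.
E_s = 163 × 1.9 × 0.8976 × 0.9 / 0.0095 = 26340 kPa

E_s ≈ 26300 kPa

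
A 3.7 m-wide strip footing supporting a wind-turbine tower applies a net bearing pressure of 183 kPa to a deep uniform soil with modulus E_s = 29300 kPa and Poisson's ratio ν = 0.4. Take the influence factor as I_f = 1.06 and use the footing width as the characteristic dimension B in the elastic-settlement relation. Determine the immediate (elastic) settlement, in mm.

Immediate (elastic) settlement: S_e = q·B·(1−ν²)/E_s · I_f.
S_e = 183 × 3.7 × (1 − 0.4²) / 29300 × 1.06
    = 183 × 3.7 × 0.84 / 29300 × 1.06
    = 0.02058 m = 20.58 mm

S_e ≈ 20.6 mm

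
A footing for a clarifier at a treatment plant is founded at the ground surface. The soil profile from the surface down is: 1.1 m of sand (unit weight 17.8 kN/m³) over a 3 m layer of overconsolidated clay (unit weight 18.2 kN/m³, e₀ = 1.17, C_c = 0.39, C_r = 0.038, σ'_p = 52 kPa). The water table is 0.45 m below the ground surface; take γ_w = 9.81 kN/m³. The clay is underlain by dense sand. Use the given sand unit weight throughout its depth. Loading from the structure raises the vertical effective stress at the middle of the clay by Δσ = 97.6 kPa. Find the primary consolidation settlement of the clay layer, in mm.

Mid-depth of clay below the ground surface: z = 1.1 + 3/2 = 2.6 m.
Total vertical stress at mid-clay: σ_v = 17.8×1.1 + 18.2×1.5 = 46.88 kPa.
Pore pressure: u = 9.81×(2.6 − 0.45) = 21.091 kPa.
Initial effective stress: σ'_0 = σ_v − u = 46.88 − 21.091 = 25.789 kPa.
Final effective stress: σ'_f = 25.789 + 97.6 = 123.39 kPa.
σ'_f = 123.39 > σ'_p = 52 kPa, so the stress path crosses the preconsolidation pressure — recompression up to σ'_p, then virgin compression beyond:
S_c = H/(1+e₀)·[C_r·log₁₀(σ'_p/σ'_0) + C_c·log₁₀(σ'_f/σ'_p)]
    = 3/2.17 × [0.038×log₁₀(52/25.789) + 0.39×log₁₀(123.39/52)]
    = 1.3825 × [0.011574 + 0.14636] = 0.2183 m

S_c ≈ 218 mm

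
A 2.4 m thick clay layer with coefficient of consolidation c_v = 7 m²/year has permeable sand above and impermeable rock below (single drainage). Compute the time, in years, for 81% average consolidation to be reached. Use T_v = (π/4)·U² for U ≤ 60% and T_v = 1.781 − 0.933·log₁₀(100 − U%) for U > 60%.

Drainage path length: H_d = H = 2.4 m (single drainage).
U > 60%: T_v = 1.781 − 0.933·log₁₀(100 − 81) = 0.58792.
t = T_v·H_d²/c_v = 0.58792×2.4²/7 = 0.4838 years.

t ≈ 0.484 years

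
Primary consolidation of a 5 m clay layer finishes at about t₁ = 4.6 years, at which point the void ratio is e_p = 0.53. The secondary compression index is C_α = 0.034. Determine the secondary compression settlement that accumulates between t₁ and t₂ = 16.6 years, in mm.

Secondary compression: S_s = C_α·H/(1+e_p)·log₁₀(t₂/t₁)
S_s = 0.034×5/(1+0.53)×log₁₀(16.6/4.6)
    = 0.1111 × 0.5574 = 0.06193 m

S_s ≈ 61.9 mm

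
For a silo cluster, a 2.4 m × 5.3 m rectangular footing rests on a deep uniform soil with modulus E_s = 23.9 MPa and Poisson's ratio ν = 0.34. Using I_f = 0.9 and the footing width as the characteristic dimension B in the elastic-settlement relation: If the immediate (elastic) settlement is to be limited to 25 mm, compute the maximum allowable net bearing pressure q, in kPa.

q ≈ 313 kPa

E_s = 23.9 MPa = 23900 kPa.
S_e = q·B·(1−ν²)/E_s · I_f  ⇒  q = S_e·E_s / (B·(1−ν²)·I_f).
q = 0.025 × 23900 / (2.4 × 0.8844 × 0.9) = 312.8 kPa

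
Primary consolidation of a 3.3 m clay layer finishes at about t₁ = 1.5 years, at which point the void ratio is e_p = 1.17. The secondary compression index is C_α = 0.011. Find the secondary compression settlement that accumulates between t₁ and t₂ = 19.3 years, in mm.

S_s ≈ 18.6 mm

Secondary compression: S_s = C_α·H/(1+e_p)·log₁₀(t₂/t₁)
S_s = 0.011×3.3/(1+1.17)×log₁₀(19.3/1.5)
    = 0.01673 × 1.109 = 0.01856 m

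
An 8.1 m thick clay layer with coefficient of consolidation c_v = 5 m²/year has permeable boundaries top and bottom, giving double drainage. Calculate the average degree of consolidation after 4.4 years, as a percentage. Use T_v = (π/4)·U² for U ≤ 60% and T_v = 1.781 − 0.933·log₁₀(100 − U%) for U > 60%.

U ≈ 97 %

Drainage path length: H_d = H/2 = 4.05 m (double drainage).
T_v = c_v·t/H_d² = 5×4.4/4.05² = 1.3413.
T_v = 1.3413 corresponds to the U > 60% branch:
U = 1 − 10^((1.781 − T_v)/0.933)/100 = 0.9704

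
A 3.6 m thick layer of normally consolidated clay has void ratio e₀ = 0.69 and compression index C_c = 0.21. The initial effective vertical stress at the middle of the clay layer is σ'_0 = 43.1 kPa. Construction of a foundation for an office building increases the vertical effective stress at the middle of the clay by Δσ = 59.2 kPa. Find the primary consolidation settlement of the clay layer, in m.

S_c ≈ 0.168 m

Final effective stress: σ'_f = σ'_0 + Δσ = 43.1 + 59.2 = 102.3 kPa.
Normally consolidated clay, so the full stress increment lies on the virgin compression line:
S_c = C_c·H/(1+e₀)·log₁₀(σ'_f/σ'_0) = 0.21×3.6/(1+0.69)×log₁₀(102.3/43.1)
    = 0.44734 × 0.3754 = 0.1679 m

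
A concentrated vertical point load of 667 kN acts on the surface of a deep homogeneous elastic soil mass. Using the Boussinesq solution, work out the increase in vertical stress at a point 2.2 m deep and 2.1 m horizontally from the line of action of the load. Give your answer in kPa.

Boussinesq vertical stress below a point load on an elastic half-space:
Δσ_z = 3P/(2πz²) · [1 + (r/z)²]^(−5/2)
r/z = 2.1/2.2 = 0.95455; [1+(r/z)²]^(−5/2) = 0.19804.
Δσ_z = 3×667/(2π×2.2²) × 0.19804 = 65.799 × 0.19804 = 13.03 kPa

Δσ_z ≈ 13 kPa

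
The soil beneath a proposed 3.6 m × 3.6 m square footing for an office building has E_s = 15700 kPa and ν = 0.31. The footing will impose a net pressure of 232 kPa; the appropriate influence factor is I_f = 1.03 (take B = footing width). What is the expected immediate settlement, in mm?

Immediate (elastic) settlement: S_e = q·B·(1−ν²)/E_s · I_f.
S_e = 232 × 3.6 × (1 − 0.31²) / 15700 × 1.03
    = 232 × 3.6 × 0.9039 / 15700 × 1.03
    = 0.04953 m = 49.53 mm

S_e ≈ 49.5 mm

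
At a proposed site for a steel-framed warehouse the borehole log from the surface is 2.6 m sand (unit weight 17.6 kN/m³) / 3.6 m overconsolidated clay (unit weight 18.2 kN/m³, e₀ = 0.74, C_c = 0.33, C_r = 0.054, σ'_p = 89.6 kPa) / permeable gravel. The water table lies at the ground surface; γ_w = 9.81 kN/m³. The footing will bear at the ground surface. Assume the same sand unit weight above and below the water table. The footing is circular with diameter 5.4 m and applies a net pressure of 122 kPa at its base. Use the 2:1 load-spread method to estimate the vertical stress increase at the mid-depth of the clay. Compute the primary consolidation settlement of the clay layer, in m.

S_c ≈ 0.0348 m

Mid-depth of clay below the ground surface: z = 2.6 + 3.6/2 = 4.4 m.
Total vertical stress at mid-clay: σ_v = 17.6×2.6 + 18.2×1.8 = 78.52 kPa.
Pore pressure: u = 9.81×(4.4 − 0) = 43.164 kPa.
Initial effective stress: σ'_0 = σ_v − u = 78.52 − 43.164 = 35.356 kPa.
Stress increase at mid-clay by the 2:1 spreading method:
Δσ ≈ qD²/(D+z)² = 122×5.4²/(5.4+4.4)² = 37.042 kPa
Final effective stress: σ'_f = 35.356 + 37.042 = 72.398 kPa.
σ'_f = 72.398 ≤ σ'_p = 89.6 kPa, so the clay remains overconsolidated and only the recompression index applies:
S_c = C_r·H/(1+e₀)·log₁₀(σ'_f/σ'_0) = 0.054×3.6/1.74×log₁₀(72.398/35.356)
    = 0.11173 × 0.31126 = 0.03478 m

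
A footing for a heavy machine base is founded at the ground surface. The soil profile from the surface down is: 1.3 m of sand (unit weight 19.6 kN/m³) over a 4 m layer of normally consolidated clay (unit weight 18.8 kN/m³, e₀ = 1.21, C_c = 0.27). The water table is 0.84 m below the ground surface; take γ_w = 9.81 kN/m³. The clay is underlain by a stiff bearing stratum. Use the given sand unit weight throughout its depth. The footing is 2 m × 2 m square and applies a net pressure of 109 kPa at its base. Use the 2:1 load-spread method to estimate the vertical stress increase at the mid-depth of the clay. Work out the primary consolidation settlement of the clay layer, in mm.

S_c ≈ 71.2 mm

Mid-depth of clay below the ground surface: z = 1.3 + 4/2 = 3.3 m.
Total vertical stress at mid-clay: σ_v = 19.6×1.3 + 18.8×2 = 63.08 kPa.
Pore pressure: u = 9.81×(3.3 − 0.84) = 24.133 kPa.
Initial effective stress: σ'_0 = σ_v − u = 63.08 − 24.133 = 38.947 kPa.
Stress increase at mid-clay by the 2:1 spreading method:
Δσ = qBL/((B+z)(L+z)) = 109×2×2/((2+3.3)(2+3.3)) = 15.522 kPa
Final effective stress: σ'_f = σ'_0 + Δσ = 38.947 + 15.522 = 54.469 kPa.
Normally consolidated clay, so the full stress increment lies on the virgin compression line:
S_c = C_c·H/(1+e₀)·log₁₀(σ'_f/σ'_0) = 0.27×4/(1+1.21)×log₁₀(54.469/38.947)
    = 0.48869 × 0.14568 = 0.07119 m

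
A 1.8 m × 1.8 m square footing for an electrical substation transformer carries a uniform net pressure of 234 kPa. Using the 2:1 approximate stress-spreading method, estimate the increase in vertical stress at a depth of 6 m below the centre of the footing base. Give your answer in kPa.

Δσ_z ≈ 12.5 kPa

By the 2:1 method the load spreads at 1 horizontal : 2 vertical, so at depth z the loaded area has grown by z in each plan dimension:
Δσ = qBL/((B+z)(L+z)) = 234×1.8×1.8/((1.8+6)(1.8+6)) = 12.462 kPa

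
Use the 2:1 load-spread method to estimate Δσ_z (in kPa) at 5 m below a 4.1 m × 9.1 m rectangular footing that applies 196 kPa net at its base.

By the 2:1 method the load spreads at 1 horizontal : 2 vertical, so at depth z the loaded area has grown by z in each plan dimension:
Δσ = qBL/((B+z)(L+z)) = 196×4.1×9.1/((4.1+5)(9.1+5)) = 56.993 kPa

Δσ_z ≈ 57 kPa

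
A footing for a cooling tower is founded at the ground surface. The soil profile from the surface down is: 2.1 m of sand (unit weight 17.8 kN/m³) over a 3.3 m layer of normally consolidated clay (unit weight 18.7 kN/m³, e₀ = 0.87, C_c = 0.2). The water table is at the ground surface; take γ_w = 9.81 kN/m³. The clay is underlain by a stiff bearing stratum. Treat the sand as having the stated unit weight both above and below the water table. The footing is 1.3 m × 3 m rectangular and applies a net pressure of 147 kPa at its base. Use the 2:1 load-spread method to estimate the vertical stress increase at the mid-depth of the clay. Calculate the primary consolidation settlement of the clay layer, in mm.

Mid-depth of clay below the ground surface: z = 2.1 + 3.3/2 = 3.75 m.
Total vertical stress at mid-clay: σ_v = 17.8×2.1 + 18.7×1.65 = 68.235 kPa.
Pore pressure: u = 9.81×(3.75 − 0) = 36.788 kPa.
Initial effective stress: σ'_0 = σ_v − u = 68.235 − 36.788 = 31.447 kPa.
Stress increase at mid-clay by the 2:1 spreading method:
Δσ = qBL/((B+z)(L+z)) = 147×1.3×3/((1.3+3.75)(3+3.75)) = 16.818 kPa
Final effective stress: σ'_f = σ'_0 + Δσ = 31.447 + 16.818 = 48.265 kPa.
Normally consolidated clay, so the full stress increment lies on the virgin compression line:
S_c = C_c·H/(1+e₀)·log₁₀(σ'_f/σ'_0) = 0.2×3.3/(1+0.87)×log₁₀(48.265/31.447)
    = 0.35294 × 0.18605 = 0.06566 m

S_c ≈ 65.7 mm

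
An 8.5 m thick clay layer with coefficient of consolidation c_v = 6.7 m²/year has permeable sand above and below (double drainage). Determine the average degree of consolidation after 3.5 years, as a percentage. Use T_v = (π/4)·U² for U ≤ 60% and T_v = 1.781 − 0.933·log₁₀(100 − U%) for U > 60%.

U ≈ 96.7 %

Drainage path length: H_d = H/2 = 4.25 m (double drainage).
T_v = c_v·t/H_d² = 6.7×3.5/4.25² = 1.2983.
T_v = 1.2983 corresponds to the U > 60% branch:
U = 1 − 10^((1.781 − T_v)/0.933)/100 = 0.9671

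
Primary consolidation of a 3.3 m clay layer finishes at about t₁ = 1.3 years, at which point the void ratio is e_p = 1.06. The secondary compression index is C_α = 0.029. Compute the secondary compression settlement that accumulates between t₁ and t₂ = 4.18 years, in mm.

Secondary compression: S_s = C_α·H/(1+e_p)·log₁₀(t₂/t₁)
S_s = 0.029×3.3/(1+1.06)×log₁₀(4.18/1.3)
    = 0.04646 × 0.5072 = 0.02356 m

S_s ≈ 23.6 mm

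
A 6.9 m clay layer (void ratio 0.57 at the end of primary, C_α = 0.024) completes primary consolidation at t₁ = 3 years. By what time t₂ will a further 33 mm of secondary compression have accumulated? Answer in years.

t₂ ≈ 6.17 years

S_s = C_α·H/(1+e_p)·log₁₀(t₂/t₁) ⇒ log₁₀(t₂/t₁) = S_s·(1+e_p)/(C_α·H).
log₁₀(t₂/t₁) = 0.033 × (1+0.57) / (0.024×6.9) = 0.3129
t₂ = t₁ × 10^0.3129 = 3 × 2.055 = 6.166 years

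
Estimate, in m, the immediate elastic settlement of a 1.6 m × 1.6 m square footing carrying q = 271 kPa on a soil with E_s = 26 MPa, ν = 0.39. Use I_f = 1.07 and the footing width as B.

S_e ≈ 0.0151 m

Immediate (elastic) settlement: S_e = q·B·(1−ν²)/E_s · I_f.
E_s = 26 MPa = 26000 kPa.
S_e = 271 × 1.6 × (1 − 0.39²) / 26000 × 1.07
    = 271 × 1.6 × 0.8479 / 26000 × 1.07
    = 0.01513 m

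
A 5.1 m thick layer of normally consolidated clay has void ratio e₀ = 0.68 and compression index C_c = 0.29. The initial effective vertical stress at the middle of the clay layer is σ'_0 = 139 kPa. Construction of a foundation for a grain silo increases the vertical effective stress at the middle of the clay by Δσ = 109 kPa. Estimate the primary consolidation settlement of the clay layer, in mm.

S_c ≈ 221 mm

Final effective stress: σ'_f = σ'_0 + Δσ = 139 + 109 = 248 kPa.
Normally consolidated clay, so the full stress increment lies on the virgin compression line:
S_c = C_c·H/(1+e₀)·log₁₀(σ'_f/σ'_0) = 0.29×5.1/(1+0.68)×log₁₀(248/139)
    = 0.88036 × 0.25144 = 0.2214 m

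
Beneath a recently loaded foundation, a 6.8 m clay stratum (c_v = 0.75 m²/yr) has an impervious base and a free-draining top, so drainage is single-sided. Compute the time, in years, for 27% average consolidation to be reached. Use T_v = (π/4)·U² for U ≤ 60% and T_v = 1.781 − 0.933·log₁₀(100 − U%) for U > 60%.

t ≈ 3.53 years

Drainage path length: H_d = H = 6.8 m (single drainage).
U ≤ 60%: T_v = (π/4)·U² = (π/4)×0.27² = 0.057256.
t = T_v·H_d²/c_v = 0.057256×6.8²/0.75 = 3.53 years.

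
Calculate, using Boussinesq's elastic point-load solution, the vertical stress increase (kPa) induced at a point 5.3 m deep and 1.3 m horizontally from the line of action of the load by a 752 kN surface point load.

Boussinesq vertical stress below a point load on an elastic half-space:
Δσ_z = 3P/(2πz²) · [1 + (r/z)²]^(−5/2)
r/z = 1.3/5.3 = 0.24528; [1+(r/z)²]^(−5/2) = 0.86411.
Δσ_z = 3×752/(2π×5.3²) × 0.86411 = 12.782 × 0.86411 = 11.05 kPa

Δσ_z ≈ 11 kPa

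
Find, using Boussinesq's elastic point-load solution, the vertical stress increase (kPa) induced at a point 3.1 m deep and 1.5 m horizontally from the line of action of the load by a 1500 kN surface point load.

Δσ_z ≈ 44 kPa

Boussinesq vertical stress below a point load on an elastic half-space:
Δσ_z = 3P/(2πz²) · [1 + (r/z)²]^(−5/2)
r/z = 1.5/3.1 = 0.48387; [1+(r/z)²]^(−5/2) = 0.59101.
Δσ_z = 3×1500/(2π×3.1²) × 0.59101 = 74.526 × 0.59101 = 44.05 kPa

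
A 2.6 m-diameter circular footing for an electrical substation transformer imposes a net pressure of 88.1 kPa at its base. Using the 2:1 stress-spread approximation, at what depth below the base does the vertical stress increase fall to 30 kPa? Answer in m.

2:1 spreading — at depth z the loaded area has grown by z in each plan dimension:
qD²/(D+z)² = Δσ_z ⇒ z = D(√(q/Δσ_z) − 1) = 2.6×(√(88.1/30) − 1) = 1.856 m

z ≈ 1.86 m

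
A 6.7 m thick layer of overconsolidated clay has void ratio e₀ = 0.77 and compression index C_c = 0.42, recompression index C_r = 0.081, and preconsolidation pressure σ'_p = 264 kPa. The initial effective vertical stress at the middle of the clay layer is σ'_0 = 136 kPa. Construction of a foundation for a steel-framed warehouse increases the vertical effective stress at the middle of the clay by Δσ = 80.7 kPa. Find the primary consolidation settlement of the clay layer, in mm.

Final effective stress: σ'_f = 136 + 80.7 = 216.7 kPa.
σ'_f = 216.7 ≤ σ'_p = 264 kPa, so the clay remains overconsolidated and only the recompression index applies:
S_c = C_r·H/(1+e₀)·log₁₀(σ'_f/σ'_0) = 0.081×6.7/1.77×log₁₀(216.7/136)
    = 0.30661 × 0.20232 = 0.06203 m

S_c ≈ 62 mm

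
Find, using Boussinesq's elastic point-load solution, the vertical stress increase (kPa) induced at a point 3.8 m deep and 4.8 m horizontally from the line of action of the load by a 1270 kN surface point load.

Δσ_z ≈ 3.87 kPa

Boussinesq vertical stress below a point load on an elastic half-space:
Δσ_z = 3P/(2πz²) · [1 + (r/z)²]^(−5/2)
r/z = 4.8/3.8 = 1.2632; [1+(r/z)²]^(−5/2) = 0.092134.
Δσ_z = 3×1270/(2π×3.8²) × 0.092134 = 41.993 × 0.092134 = 3.869 kPa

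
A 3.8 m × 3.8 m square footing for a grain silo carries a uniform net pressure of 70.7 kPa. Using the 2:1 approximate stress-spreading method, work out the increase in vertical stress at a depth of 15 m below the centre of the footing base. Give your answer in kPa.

Δσ_z ≈ 2.89 kPa

By the 2:1 method the load spreads at 1 horizontal : 2 vertical, so at depth z the loaded area has grown by z in each plan dimension:
Δσ = qBL/((B+z)(L+z)) = 70.7×3.8×3.8/((3.8+15)(3.8+15)) = 2.8885 kPa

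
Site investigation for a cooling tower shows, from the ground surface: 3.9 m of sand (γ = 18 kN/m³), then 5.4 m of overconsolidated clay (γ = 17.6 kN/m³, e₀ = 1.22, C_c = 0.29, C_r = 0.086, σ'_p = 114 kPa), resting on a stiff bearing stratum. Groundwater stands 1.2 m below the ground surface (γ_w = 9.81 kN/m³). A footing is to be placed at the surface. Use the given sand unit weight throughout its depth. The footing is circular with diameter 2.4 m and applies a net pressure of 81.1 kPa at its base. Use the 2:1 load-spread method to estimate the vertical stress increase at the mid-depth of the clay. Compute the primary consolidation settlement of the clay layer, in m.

S_c ≈ 0.00775 m

Mid-depth of clay below the ground surface: z = 3.9 + 5.4/2 = 6.6 m.
Total vertical stress at mid-clay: σ_v = 18×3.9 + 17.6×2.7 = 117.72 kPa.
Pore pressure: u = 9.81×(6.6 − 1.2) = 52.974 kPa.
Initial effective stress: σ'_0 = σ_v − u = 117.72 − 52.974 = 64.746 kPa.
Stress increase at mid-clay by the 2:1 spreading method:
Δσ ≈ qD²/(D+z)² = 81.1×2.4²/(2.4+6.6)² = 5.7671 kPa
Final effective stress: σ'_f = 64.746 + 5.7671 = 70.513 kPa.
σ'_f = 70.513 ≤ σ'_p = 114 kPa, so the clay remains overconsolidated and only the recompression index applies:
S_c = C_r·H/(1+e₀)·log₁₀(σ'_f/σ'_0) = 0.086×5.4/2.22×log₁₀(70.513/64.746)
    = 0.20919 × 0.037056 = 0.007752 m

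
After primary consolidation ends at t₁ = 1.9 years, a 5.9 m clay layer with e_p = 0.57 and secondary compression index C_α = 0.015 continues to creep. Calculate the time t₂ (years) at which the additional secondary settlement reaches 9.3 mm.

t₂ ≈ 2.78 years

S_s = C_α·H/(1+e_p)·log₁₀(t₂/t₁) ⇒ log₁₀(t₂/t₁) = S_s·(1+e_p)/(C_α·H).
log₁₀(t₂/t₁) = 0.0093 × (1+0.57) / (0.015×5.9) = 0.165
t₂ = t₁ × 10^0.165 = 1.9 × 1.462 = 2.778 years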